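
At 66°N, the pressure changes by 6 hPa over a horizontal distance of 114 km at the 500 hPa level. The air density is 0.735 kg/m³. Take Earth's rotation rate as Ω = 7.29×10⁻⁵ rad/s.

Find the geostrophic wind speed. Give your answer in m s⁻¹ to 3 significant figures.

53.8 m s⁻¹

Coriolis parameter at 66°N:
f = 2Ω sin φ = 2 × 7.29×10⁻⁵ × sin 66° = 1.33×10⁻⁴ s⁻¹
Pressure gradient: |∂P/∂n| = 600 Pa / 114000 m = 5.26×10⁻³ Pa/m
Geostrophic balance (pressure-gradient force = Coriolis force):
V_g = (1/(fρ)) |∂P/∂n| = 5.26×10⁻³ / (1.33×10⁻⁴ × 0.735) = 53.8 m/s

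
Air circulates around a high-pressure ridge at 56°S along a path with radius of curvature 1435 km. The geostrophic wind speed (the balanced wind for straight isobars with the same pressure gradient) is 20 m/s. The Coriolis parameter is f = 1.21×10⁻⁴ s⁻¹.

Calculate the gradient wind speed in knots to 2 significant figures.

45 knots

Around a high, pressure-gradient force acts outward with centrifugal, so Coriolis balances both:
fV = (1/ρ)|∂P/∂n| + V²/R  →  V² − fR·V + fR·V_g = 0
With fR = 1.21×10⁻⁴ × 1435×10³ m = 174 m/s:
V = [fR − √((fR)² − 4 fR V_g)]/2 = [174 − √(174² − 4×174×20)]/2 = 23.1 m/s
Supergeostrophic (V > V_g = 20 m/s), as expected around a high.
Converting: 23.1 m/s × 1.944 = 45 knots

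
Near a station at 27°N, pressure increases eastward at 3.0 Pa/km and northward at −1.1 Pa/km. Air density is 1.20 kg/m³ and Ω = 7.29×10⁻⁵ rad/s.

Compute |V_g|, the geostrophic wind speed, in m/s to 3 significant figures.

Coriolis parameter at 27°N:
f = 2Ω sin φ = 2 × 7.29×10⁻⁵ × sin 27° = 6.62×10⁻⁵ s⁻¹
Component geostrophic relations (x east, y north):
u_g = −(1/(fρ)) ∂P/∂y,  v_g = (1/(fρ)) ∂P/∂x
u_g = −(−1.1×10⁻³)/(6.62×10⁻⁵ × 1.20) = 13.8 m/s;  v_g = (3.0×10⁻³)/(6.62×10⁻⁵ × 1.20) = 37.8 m/s
|V_g| = √(u_g² + v_g²) = 40.2 m/s

40.2 m/s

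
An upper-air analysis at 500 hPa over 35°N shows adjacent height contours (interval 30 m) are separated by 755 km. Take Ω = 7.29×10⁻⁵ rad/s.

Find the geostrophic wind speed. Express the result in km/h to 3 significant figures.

Coriolis parameter at 35°N:
f = 2Ω sin φ = 2 × 7.29×10⁻⁵ × sin 35° = 8.36×10⁻⁵ s⁻¹
Height gradient: |∂Z/∂n| = 30 m / 755000 m = 3.97×10⁻⁵
On a pressure surface, geostrophic balance gives V_g = (g/f)|∂Z/∂n|:
V_g = 9.81 × 3.97×10⁻⁵ / 8.36×10⁻⁵ = 4.66 m/s
Converting: 4.66 m/s × 3.6 = 16.8 km/h

16.8 km/h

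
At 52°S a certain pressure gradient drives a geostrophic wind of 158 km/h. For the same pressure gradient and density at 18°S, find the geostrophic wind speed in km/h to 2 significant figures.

400 km/h

With the same pressure gradient and density, V_g ∝ 1/f ∝ 1/sin φ.
V₂ = V₁ · sin φ₁ / sin φ₂ = 158 × sin 52° / sin 18°
V₂ = 158 × 0.7880/0.3090 = 400 km/h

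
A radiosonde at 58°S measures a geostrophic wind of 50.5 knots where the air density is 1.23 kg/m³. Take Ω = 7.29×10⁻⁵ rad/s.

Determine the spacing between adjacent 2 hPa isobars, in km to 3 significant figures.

Coriolis parameter at 58°S:
f = 2Ω sin φ = 2 × 7.29×10⁻⁵ × sin 58° = 1.24×10⁻⁴ s⁻¹
Wind speed in SI: 50.5 knots = 26.0 m/s
Geostrophic balance rearranged: |∂P/∂n| = f ρ V_g
|∂P/∂n| = 1.24×10⁻⁴ × 1.23 × 26.0 = 3.95×10⁻³ Pa/m
Isobar spacing: Δn = ΔP/|∂P/∂n| = 200 Pa / 3.95×10⁻³ Pa/m = 50619 m ≈ 50.6 km

50.6 km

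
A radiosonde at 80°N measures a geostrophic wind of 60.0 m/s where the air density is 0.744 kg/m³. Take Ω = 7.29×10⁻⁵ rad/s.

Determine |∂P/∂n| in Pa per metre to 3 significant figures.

6.41×10⁻³ Pa/m

Coriolis parameter at 80°N:
f = 2Ω sin φ = 2 × 7.29×10⁻⁵ × sin 80° = 1.44×10⁻⁴ s⁻¹
Geostrophic balance rearranged: |∂P/∂n| = f ρ V_g
|∂P/∂n| = 1.44×10⁻⁴ × 0.744 × 60.0 = 6.41×10⁻³ Pa/m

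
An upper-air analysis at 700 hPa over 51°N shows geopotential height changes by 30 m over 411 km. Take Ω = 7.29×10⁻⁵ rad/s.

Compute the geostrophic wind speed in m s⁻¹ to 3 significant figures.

Coriolis parameter at 51°N:
f = 2Ω sin φ = 2 × 7.29×10⁻⁵ × sin 51° = 1.13×10⁻⁴ s⁻¹
Height gradient: |∂Z/∂n| = 30 m / 411000 m = 7.30×10⁻⁵
On a pressure surface, geostrophic balance gives V_g = (g/f)|∂Z/∂n|:
V_g = 9.81 × 7.30×10⁻⁵ / 1.13×10⁻⁴ = 6.32 m/s

6.32 m s⁻¹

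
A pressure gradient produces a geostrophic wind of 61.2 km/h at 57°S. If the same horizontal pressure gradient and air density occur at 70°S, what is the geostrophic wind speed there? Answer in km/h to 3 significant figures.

With the same pressure gradient and density, V_g ∝ 1/f ∝ 1/sin φ.
V₂ = V₁ · sin φ₁ / sin φ₂ = 61.2 × sin 57° / sin 70°
V₂ = 61.2 × 0.8387/0.9397 = 54.6 km/h

54.6 km/h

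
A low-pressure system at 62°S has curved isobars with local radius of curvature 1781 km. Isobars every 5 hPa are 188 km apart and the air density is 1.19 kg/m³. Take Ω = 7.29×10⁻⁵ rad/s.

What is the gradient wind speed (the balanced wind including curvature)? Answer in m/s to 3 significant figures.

Coriolis parameter at 62°S:
f = 2Ω sin φ = 2 × 7.29×10⁻⁵ × sin 62° = 1.29×10⁻⁴ s⁻¹
Pressure gradient: |∂P/∂n| = 500 Pa / 188000 m = 2.66×10⁻³ Pa/m
Geostrophic speed: V_g = |∂P/∂n|/(fρ) = 2.66×10⁻³/(1.29×10⁻⁴ × 1.19) = 17.4 m/s
Around a low, centrifugal force acts outward with Coriolis, so pressure-gradient force balances both:
(1/ρ)|∂P/∂n| = fV + V²/R  →  V² + fR·V − fR·V_g = 0
With fR = 1.29×10⁻⁴ × 1781×10³ m = 229 m/s:
V = [−fR + √((fR)² + 4 fR V_g)]/2 = [−229 + √(229² + 4×229×17.4)]/2 = 16.2 m/s
Subgeostrophic (V < V_g = 17.4 m/s), as expected around a low.

16.2 m/s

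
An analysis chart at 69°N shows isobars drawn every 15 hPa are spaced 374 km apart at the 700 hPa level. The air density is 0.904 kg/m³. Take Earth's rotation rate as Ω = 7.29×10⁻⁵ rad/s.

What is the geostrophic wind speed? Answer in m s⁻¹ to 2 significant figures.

Coriolis parameter at 69°N:
f = 2Ω sin φ = 2 × 7.29×10⁻⁵ × sin 69° = 1.36×10⁻⁴ s⁻¹
Pressure gradient: |∂P/∂n| = 1500 Pa / 374000 m = 4.01×10⁻³ Pa/m
Geostrophic balance (pressure-gradient force = Coriolis force):
V_g = (1/(fρ)) |∂P/∂n| = 4.01×10⁻³ / (1.36×10⁻⁴ × 0.904) = 32.6 m/s

33 m s⁻¹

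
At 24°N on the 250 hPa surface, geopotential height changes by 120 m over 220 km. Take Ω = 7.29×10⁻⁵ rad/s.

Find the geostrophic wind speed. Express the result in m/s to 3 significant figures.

Coriolis parameter at 24°N:
f = 2Ω sin φ = 2 × 7.29×10⁻⁵ × sin 24° = 5.93×10⁻⁵ s⁻¹
Height gradient: |∂Z/∂n| = 120 m / 220000 m = 5.45×10⁻⁴
On a pressure surface, geostrophic balance gives V_g = (g/f)|∂Z/∂n|:
V_g = 9.81 × 5.45×10⁻⁴ / 5.93×10⁻⁵ = 90.2 m/s

90.2 m/s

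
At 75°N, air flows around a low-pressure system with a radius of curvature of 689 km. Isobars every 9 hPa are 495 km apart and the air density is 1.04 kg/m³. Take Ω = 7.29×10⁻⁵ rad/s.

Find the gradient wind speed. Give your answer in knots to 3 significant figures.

Coriolis parameter at 75°N:
f = 2Ω sin φ = 2 × 7.29×10⁻⁵ × sin 75° = 1.41×10⁻⁴ s⁻¹
Pressure gradient: |∂P/∂n| = 900 Pa / 495000 m = 1.82×10⁻³ Pa/m
Geostrophic speed: V_g = |∂P/∂n|/(fρ) = 1.82×10⁻³/(1.41×10⁻⁴ × 1.04) = 12.4 m/s
Around a low, centrifugal force acts outward with Coriolis, so pressure-gradient force balances both:
(1/ρ)|∂P/∂n| = fV + V²/R  →  V² + fR·V − fR·V_g = 0
With fR = 1.41×10⁻⁴ × 689×10³ m = 97.0 m/s:
V = [−fR + √((fR)² + 4 fR V_g)]/2 = [−97.0 + √(97.0² + 4×97.0×12.4)]/2 = 11.1 m/s
Subgeostrophic (V < V_g = 12.4 m/s), as expected around a low.
Converting: 11.1 m/s × 1.944 = 21.6 knots

21.6 knots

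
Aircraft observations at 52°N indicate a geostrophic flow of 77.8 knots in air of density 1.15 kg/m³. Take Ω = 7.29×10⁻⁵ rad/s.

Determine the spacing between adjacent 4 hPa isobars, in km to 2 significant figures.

Coriolis parameter at 52°N:
f = 2Ω sin φ = 2 × 7.29×10⁻⁵ × sin 52° = 1.15×10⁻⁴ s⁻¹
Wind speed in SI: 77.8 knots = 40.0 m/s
Geostrophic balance rearranged: |∂P/∂n| = f ρ V_g
|∂P/∂n| = 1.15×10⁻⁴ × 1.15 × 40.0 = 5.29×10⁻³ Pa/m
Isobar spacing: Δn = ΔP/|∂P/∂n| = 400 Pa / 5.29×10⁻³ Pa/m = 75641 m ≈ 76 km

76 km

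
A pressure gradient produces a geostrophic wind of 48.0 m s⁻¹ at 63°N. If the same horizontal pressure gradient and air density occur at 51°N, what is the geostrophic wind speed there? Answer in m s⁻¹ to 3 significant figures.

With the same pressure gradient and density, V_g ∝ 1/f ∝ 1/sin φ.
V₂ = V₁ · sin φ₁ / sin φ₂ = 48.0 × sin 63° / sin 51°
V₂ = 48.0 × 0.8910/0.7771 = 55.0 m s⁻¹

55.0 m s⁻¹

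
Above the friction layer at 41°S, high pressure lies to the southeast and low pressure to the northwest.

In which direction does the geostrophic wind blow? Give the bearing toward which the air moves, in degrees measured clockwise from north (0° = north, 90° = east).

The pressure-gradient force points toward the northwest (bearing 315°).
Geostrophic balance: in the Southern Hemisphere the Coriolis force deflects motion to the left, so the geostrophic wind blows 90° to the left of the pressure-gradient force (low pressure on the right).
Rotating 315° by 90° counterclockwise gives 225° — the wind blows toward the southwest.

225°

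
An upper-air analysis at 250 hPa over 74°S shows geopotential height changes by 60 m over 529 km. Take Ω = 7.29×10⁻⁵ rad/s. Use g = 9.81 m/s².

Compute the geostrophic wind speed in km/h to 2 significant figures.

Coriolis parameter at 74°S:
f = 2Ω sin φ = 2 × 7.29×10⁻⁵ × sin 74° = 1.40×10⁻⁴ s⁻¹
Height gradient: |∂Z/∂n| = 60 m / 529000 m = 1.13×10⁻⁴
On a pressure surface, geostrophic balance gives V_g = (g/f)|∂Z/∂n|:
V_g = 9.81 × 1.13×10⁻⁴ / 1.40×10⁻⁴ = 7.94 m/s
Converting: 7.94 m/s × 3.6 = 29 km/h

29 km/h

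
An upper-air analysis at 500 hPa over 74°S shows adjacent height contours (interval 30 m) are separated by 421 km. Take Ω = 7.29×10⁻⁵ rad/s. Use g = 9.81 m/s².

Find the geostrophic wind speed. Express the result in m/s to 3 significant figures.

4.99 m/s

Coriolis parameter at 74°S:
f = 2Ω sin φ = 2 × 7.29×10⁻⁵ × sin 74° = 1.40×10⁻⁴ s⁻¹
Height gradient: |∂Z/∂n| = 30 m / 421000 m = 7.13×10⁻⁵
On a pressure surface, geostrophic balance gives V_g = (g/f)|∂Z/∂n|:
V_g = 9.81 × 7.13×10⁻⁵ / 1.40×10⁻⁴ = 4.99 m/s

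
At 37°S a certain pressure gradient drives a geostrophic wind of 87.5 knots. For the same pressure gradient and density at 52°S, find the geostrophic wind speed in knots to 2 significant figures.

With the same pressure gradient and density, V_g ∝ 1/f ∝ 1/sin φ.
V₂ = V₁ · sin φ₁ / sin φ₂ = 87.5 × sin 37° / sin 52°
V₂ = 87.5 × 0.6018/0.7880 = 67 knots

67 knots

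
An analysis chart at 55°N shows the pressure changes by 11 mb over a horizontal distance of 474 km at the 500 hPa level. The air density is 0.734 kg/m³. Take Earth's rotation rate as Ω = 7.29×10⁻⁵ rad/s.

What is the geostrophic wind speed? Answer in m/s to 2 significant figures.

26 m/s

Coriolis parameter at 55°N:
f = 2Ω sin φ = 2 × 7.29×10⁻⁵ × sin 55° = 1.19×10⁻⁴ s⁻¹
Pressure gradient: |∂P/∂n| = 1100 Pa / 474000 m = 2.32×10⁻³ Pa/m
Geostrophic balance (pressure-gradient force = Coriolis force):
V_g = (1/(fρ)) |∂P/∂n| = 2.32×10⁻³ / (1.19×10⁻⁴ × 0.734) = 26.5 m/s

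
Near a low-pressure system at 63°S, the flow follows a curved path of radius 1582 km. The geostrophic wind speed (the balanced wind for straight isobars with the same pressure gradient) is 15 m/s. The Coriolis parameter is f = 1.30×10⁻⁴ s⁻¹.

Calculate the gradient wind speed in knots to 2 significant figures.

Around a low, centrifugal force acts outward with Coriolis, so pressure-gradient force balances both:
(1/ρ)|∂P/∂n| = fV + V²/R  →  V² + fR·V − fR·V_g = 0
With fR = 1.30×10⁻⁴ × 1582×10³ m = 206 m/s:
V = [−fR + √((fR)² + 4 fR V_g)]/2 = [−206 + √(206² + 4×206×15)]/2 = 14 m/s
Subgeostrophic (V < V_g = 15 m/s), as expected around a low.
Converting: 14 m/s × 1.944 = 27 knots

27 knots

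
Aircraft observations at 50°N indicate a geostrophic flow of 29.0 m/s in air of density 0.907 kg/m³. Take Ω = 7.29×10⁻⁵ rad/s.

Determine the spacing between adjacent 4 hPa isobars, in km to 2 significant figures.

Coriolis parameter at 50°N:
f = 2Ω sin φ = 2 × 7.29×10⁻⁵ × sin 50° = 1.12×10⁻⁴ s⁻¹
Geostrophic balance rearranged: |∂P/∂n| = f ρ V_g
|∂P/∂n| = 1.12×10⁻⁴ × 0.907 × 29.0 = 2.94×10⁻³ Pa/m
Isobar spacing: Δn = ΔP/|∂P/∂n| = 400 Pa / 2.94×10⁻³ Pa/m = 136158 m ≈ 140 km

140 km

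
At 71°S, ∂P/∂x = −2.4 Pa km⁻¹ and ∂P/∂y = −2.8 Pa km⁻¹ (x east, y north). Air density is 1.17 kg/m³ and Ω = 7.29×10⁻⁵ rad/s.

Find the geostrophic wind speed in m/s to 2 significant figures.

23 m/s

Coriolis parameter at 71°S:
f = 2Ω sin φ = 2 × 7.29×10⁻⁵ × sin 71° = 1.38×10⁻⁴ s⁻¹
In the Southern Hemisphere f is negative: f = −1.38×10⁻⁴ s⁻¹.
Component geostrophic relations (x east, y north):
u_g = −(1/(fρ)) ∂P/∂y,  v_g = (1/(fρ)) ∂P/∂x
u_g = −(−2.8×10⁻³)/(−1.38×10⁻⁴ × 1.17) = −17.4 m/s;  v_g = (−2.4×10⁻³)/(−1.38×10⁻⁴ × 1.17) = 14.9 m/s
|V_g| = √(u_g² + v_g²) = 22.9 m/s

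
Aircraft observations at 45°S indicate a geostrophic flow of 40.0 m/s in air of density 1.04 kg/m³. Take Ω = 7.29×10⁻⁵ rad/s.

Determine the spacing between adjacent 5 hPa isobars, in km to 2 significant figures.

Coriolis parameter at 45°S:
f = 2Ω sin φ = 2 × 7.29×10⁻⁵ × sin 45° = 1.03×10⁻⁴ s⁻¹
Geostrophic balance rearranged: |∂P/∂n| = f ρ V_g
|∂P/∂n| = 1.03×10⁻⁴ × 1.04 × 40.0 = 4.29×10⁻³ Pa/m
Isobar spacing: Δn = ΔP/|∂P/∂n| = 500 Pa / 4.29×10⁻³ Pa/m = 116583 m ≈ 120 km

120 km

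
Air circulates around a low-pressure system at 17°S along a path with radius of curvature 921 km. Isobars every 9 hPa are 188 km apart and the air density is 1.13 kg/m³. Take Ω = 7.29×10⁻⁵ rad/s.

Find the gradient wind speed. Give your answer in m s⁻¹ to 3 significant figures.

Coriolis parameter at 17°S:
f = 2Ω sin φ = 2 × 7.29×10⁻⁵ × sin 17° = 4.26×10⁻⁵ s⁻¹
Pressure gradient: |∂P/∂n| = 900 Pa / 188000 m = 4.79×10⁻³ Pa/m
Geostrophic speed: V_g = |∂P/∂n|/(fρ) = 4.79×10⁻³/(4.26×10⁻⁵ × 1.13) = 99.4 m/s
Around a low, centrifugal force acts outward with Coriolis, so pressure-gradient force balances both:
(1/ρ)|∂P/∂n| = fV + V²/R  →  V² + fR·V − fR·V_g = 0
With fR = 4.26×10⁻⁵ × 921×10³ m = 39.3 m/s:
V = [−fR + √((fR)² + 4 fR V_g)]/2 = [−39.3 + √(39.3² + 4×39.3×99.4)]/2 = 45.8 m/s
Subgeostrophic (V < V_g = 99.4 m/s), as expected around a low.

45.8 m s⁻¹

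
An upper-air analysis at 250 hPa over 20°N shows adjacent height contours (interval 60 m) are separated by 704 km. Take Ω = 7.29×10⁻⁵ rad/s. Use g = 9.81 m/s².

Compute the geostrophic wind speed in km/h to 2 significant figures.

60 km/h

Coriolis parameter at 20°N:
f = 2Ω sin φ = 2 × 7.29×10⁻⁵ × sin 20° = 4.99×10⁻⁵ s⁻¹
Height gradient: |∂Z/∂n| = 60 m / 704000 m = 8.52×10⁻⁵
On a pressure surface, geostrophic balance gives V_g = (g/f)|∂Z/∂n|:
V_g = 9.81 × 8.52×10⁻⁵ / 4.99×10⁻⁵ = 16.8 m/s
Converting: 16.8 m/s × 3.6 = 60 km/h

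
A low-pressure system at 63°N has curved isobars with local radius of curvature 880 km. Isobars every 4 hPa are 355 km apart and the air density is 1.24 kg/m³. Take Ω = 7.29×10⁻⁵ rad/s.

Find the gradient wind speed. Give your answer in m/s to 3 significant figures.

Coriolis parameter at 63°N:
f = 2Ω sin φ = 2 × 7.29×10⁻⁵ × sin 63° = 1.30×10⁻⁴ s⁻¹
Pressure gradient: |∂P/∂n| = 400 Pa / 355000 m = 1.13×10⁻³ Pa/m
Geostrophic speed: V_g = |∂P/∂n|/(fρ) = 1.13×10⁻³/(1.30×10⁻⁴ × 1.24) = 6.99 m/s
Around a low, centrifugal force acts outward with Coriolis, so pressure-gradient force balances both:
(1/ρ)|∂P/∂n| = fV + V²/R  →  V² + fR·V − fR·V_g = 0
With fR = 1.30×10⁻⁴ × 880×10³ m = 114 m/s:
V = [−fR + √((fR)² + 4 fR V_g)]/2 = [−114 + √(114² + 4×114×6.99)]/2 = 6.61 m/s
Subgeostrophic (V < V_g = 6.99 m/s), as expected around a low.

6.61 m/s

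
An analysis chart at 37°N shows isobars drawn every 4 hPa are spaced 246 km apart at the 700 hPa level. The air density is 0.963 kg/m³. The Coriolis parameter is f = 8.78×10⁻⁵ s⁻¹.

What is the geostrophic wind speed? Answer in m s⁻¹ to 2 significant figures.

Pressure gradient: |∂P/∂n| = 400 Pa / 246000 m = 1.63×10⁻³ Pa/m
Geostrophic balance (pressure-gradient force = Coriolis force):
V_g = (1/(fρ)) |∂P/∂n| = 1.63×10⁻³ / (8.78×10⁻⁵ × 0.963) = 19.2 m/s

19 m s⁻¹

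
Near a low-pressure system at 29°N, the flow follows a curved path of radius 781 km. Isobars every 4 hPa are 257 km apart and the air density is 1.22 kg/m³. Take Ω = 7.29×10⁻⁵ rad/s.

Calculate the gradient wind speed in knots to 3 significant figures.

Coriolis parameter at 29°N:
f = 2Ω sin φ = 2 × 7.29×10⁻⁵ × sin 29° = 7.07×10⁻⁵ s⁻¹
Pressure gradient: |∂P/∂n| = 400 Pa / 257000 m = 1.56×10⁻³ Pa/m
Geostrophic speed: V_g = |∂P/∂n|/(fρ) = 1.56×10⁻³/(7.07×10⁻⁵ × 1.22) = 18.0 m/s
Around a low, centrifugal force acts outward with Coriolis, so pressure-gradient force balances both:
(1/ρ)|∂P/∂n| = fV + V²/R  →  V² + fR·V − fR·V_g = 0
With fR = 7.07×10⁻⁵ × 781×10³ m = 55.2 m/s:
V = [−fR + √((fR)² + 4 fR V_g)]/2 = [−55.2 + √(55.2² + 4×55.2×18)]/2 = 14.3 m/s
Subgeostrophic (V < V_g = 18 m/s), as expected around a low.
Converting: 14.3 m/s × 1.944 = 27.9 knots

27.9 knots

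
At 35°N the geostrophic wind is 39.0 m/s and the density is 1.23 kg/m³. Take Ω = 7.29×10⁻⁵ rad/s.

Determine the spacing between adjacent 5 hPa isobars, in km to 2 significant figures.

Coriolis parameter at 35°N:
f = 2Ω sin φ = 2 × 7.29×10⁻⁵ × sin 35° = 8.36×10⁻⁵ s⁻¹
Geostrophic balance rearranged: |∂P/∂n| = f ρ V_g
|∂P/∂n| = 8.36×10⁻⁵ × 1.23 × 39.0 = 4.01×10⁻³ Pa/m
Isobar spacing: Δn = ΔP/|∂P/∂n| = 500 Pa / 4.01×10⁻³ Pa/m = 124638 m ≈ 120 km

120 km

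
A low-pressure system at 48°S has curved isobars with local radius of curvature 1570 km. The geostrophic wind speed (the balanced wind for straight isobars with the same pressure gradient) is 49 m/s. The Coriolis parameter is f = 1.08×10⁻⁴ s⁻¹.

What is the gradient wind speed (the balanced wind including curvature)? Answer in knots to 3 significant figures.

77.2 knots

Around a low, centrifugal force acts outward with Coriolis, so pressure-gradient force balances both:
(1/ρ)|∂P/∂n| = fV + V²/R  →  V² + fR·V − fR·V_g = 0
With fR = 1.08×10⁻⁴ × 1570×10³ m = 170 m/s:
V = [−fR + √((fR)² + 4 fR V_g)]/2 = [−170 + √(170² + 4×170×49)]/2 = 39.7 m/s
Subgeostrophic (V < V_g = 49 m/s), as expected around a low.
Converting: 39.7 m/s × 1.944 = 77.2 knots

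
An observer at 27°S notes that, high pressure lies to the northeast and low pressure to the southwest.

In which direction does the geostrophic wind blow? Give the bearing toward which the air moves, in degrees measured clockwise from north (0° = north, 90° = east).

The pressure-gradient force points toward the southwest (bearing 225°).
Geostrophic balance: in the Southern Hemisphere the Coriolis force deflects motion to the left, so the geostrophic wind blows 90° to the left of the pressure-gradient force (low pressure on the right).
Rotating 225° by 90° counterclockwise gives 135° — the wind blows toward the southeast.

135°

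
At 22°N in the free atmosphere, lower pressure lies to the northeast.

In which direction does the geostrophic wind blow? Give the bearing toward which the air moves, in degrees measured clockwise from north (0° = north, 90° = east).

135°

The pressure-gradient force points toward the northeast (bearing 045°).
Geostrophic balance: in the Northern Hemisphere the Coriolis force deflects motion to the right, so the geostrophic wind blows 90° to the right of the pressure-gradient force (low pressure on the left).
Rotating 045° by 90° clockwise gives 135° — the wind blows toward the southeast.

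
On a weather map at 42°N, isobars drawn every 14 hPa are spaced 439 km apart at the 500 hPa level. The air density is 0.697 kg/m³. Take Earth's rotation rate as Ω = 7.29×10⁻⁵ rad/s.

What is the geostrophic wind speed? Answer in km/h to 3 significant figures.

Coriolis parameter at 42°N:
f = 2Ω sin φ = 2 × 7.29×10⁻⁵ × sin 42° = 9.76×10⁻⁵ s⁻¹
Pressure gradient: |∂P/∂n| = 1400 Pa / 439000 m = 3.19×10⁻³ Pa/m
Geostrophic balance (pressure-gradient force = Coriolis force):
V_g = (1/(fρ)) |∂P/∂n| = 3.19×10⁻³ / (9.76×10⁻⁵ × 0.697) = 46.9 m/s
Converting: 46.9 m/s × 3.6 = 169 km/h

169 km/h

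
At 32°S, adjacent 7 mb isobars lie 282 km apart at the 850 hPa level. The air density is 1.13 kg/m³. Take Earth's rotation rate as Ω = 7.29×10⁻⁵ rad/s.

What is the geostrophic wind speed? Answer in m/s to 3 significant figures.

Coriolis parameter at 32°S:
f = 2Ω sin φ = 2 × 7.29×10⁻⁵ × sin 32° = 7.73×10⁻⁵ s⁻¹
Pressure gradient: |∂P/∂n| = 700 Pa / 282000 m = 2.48×10⁻³ Pa/m
Geostrophic balance (pressure-gradient force = Coriolis force):
V_g = (1/(fρ)) |∂P/∂n| = 2.48×10⁻³ / (7.73×10⁻⁵ × 1.13) = 28.4 m/s

28.4 m/s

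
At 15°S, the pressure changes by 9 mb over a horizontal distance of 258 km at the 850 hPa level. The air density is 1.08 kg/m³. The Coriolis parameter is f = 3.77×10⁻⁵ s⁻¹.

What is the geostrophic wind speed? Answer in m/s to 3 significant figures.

Pressure gradient: |∂P/∂n| = 900 Pa / 258000 m = 3.49×10⁻³ Pa/m
Geostrophic balance (pressure-gradient force = Coriolis force):
V_g = (1/(fρ)) |∂P/∂n| = 3.49×10⁻³ / (3.77×10⁻⁵ × 1.08) = 85.7 m/s

85.7 m/s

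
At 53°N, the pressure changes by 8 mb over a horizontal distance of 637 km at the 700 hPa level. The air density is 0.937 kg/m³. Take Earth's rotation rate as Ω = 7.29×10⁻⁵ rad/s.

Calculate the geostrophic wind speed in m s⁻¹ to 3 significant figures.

Coriolis parameter at 53°N:
f = 2Ω sin φ = 2 × 7.29×10⁻⁵ × sin 53° = 1.16×10⁻⁴ s⁻¹
Pressure gradient: |∂P/∂n| = 800 Pa / 637000 m = 1.26×10⁻³ Pa/m
Geostrophic balance (pressure-gradient force = Coriolis force):
V_g = (1/(fρ)) |∂P/∂n| = 1.26×10⁻³ / (1.16×10⁻⁴ × 0.937) = 11.5 m/s

11.5 m s⁻¹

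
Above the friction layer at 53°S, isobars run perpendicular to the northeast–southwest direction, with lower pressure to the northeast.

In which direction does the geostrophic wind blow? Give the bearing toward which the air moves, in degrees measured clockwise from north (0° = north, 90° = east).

315°

The pressure-gradient force points toward the northeast (bearing 045°).
Geostrophic balance: in the Southern Hemisphere the Coriolis force deflects motion to the left, so the geostrophic wind blows 90° to the left of the pressure-gradient force (low pressure on the right).
Rotating 045° by 90° counterclockwise gives 315° — the wind blows toward the northwest.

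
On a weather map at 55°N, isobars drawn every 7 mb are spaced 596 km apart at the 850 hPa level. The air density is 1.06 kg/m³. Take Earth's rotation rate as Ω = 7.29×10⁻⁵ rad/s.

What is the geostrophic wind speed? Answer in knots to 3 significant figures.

Coriolis parameter at 55°N:
f = 2Ω sin φ = 2 × 7.29×10⁻⁵ × sin 55° = 1.19×10⁻⁴ s⁻¹
Pressure gradient: |∂P/∂n| = 700 Pa / 596000 m = 1.17×10⁻³ Pa/m
Geostrophic balance (pressure-gradient force = Coriolis force):
V_g = (1/(fρ)) |∂P/∂n| = 1.17×10⁻³ / (1.19×10⁻⁴ × 1.06) = 9.28 m/s
Converting: 9.28 m/s × 1.944 = 18.0 knots

18.0 knots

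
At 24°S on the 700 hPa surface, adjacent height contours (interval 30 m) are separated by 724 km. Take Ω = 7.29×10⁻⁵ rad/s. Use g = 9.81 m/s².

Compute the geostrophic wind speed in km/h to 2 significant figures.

Coriolis parameter at 24°S:
f = 2Ω sin φ = 2 × 7.29×10⁻⁵ × sin 24° = 5.93×10⁻⁵ s⁻¹
Height gradient: |∂Z/∂n| = 30 m / 724000 m = 4.14×10⁻⁵
On a pressure surface, geostrophic balance gives V_g = (g/f)|∂Z/∂n|:
V_g = 9.81 × 4.14×10⁻⁵ / 5.93×10⁻⁵ = 6.85 m/s
Converting: 6.85 m/s × 3.6 = 25 km/h

25 km/h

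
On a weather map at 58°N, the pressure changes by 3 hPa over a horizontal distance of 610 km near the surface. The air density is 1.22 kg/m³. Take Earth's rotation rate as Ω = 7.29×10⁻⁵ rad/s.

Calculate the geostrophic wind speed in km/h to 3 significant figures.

Coriolis parameter at 58°N:
f = 2Ω sin φ = 2 × 7.29×10⁻⁵ × sin 58° = 1.24×10⁻⁴ s⁻¹
Pressure gradient: |∂P/∂n| = 300 Pa / 610000 m = 4.92×10⁻⁴ Pa/m
Geostrophic balance (pressure-gradient force = Coriolis force):
V_g = (1/(fρ)) |∂P/∂n| = 4.92×10⁻⁴ / (1.24×10⁻⁴ × 1.22) = 3.26 m/s
Converting: 3.26 m/s × 3.6 = 11.7 km/h

11.7 km/h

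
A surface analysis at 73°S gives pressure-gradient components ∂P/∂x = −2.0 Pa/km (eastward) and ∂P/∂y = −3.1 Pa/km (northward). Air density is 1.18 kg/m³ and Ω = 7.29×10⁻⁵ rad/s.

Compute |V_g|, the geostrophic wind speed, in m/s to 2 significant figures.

22 m/s

Coriolis parameter at 73°S:
f = 2Ω sin φ = 2 × 7.29×10⁻⁵ × sin 73° = 1.39×10⁻⁴ s⁻¹
In the Southern Hemisphere f is negative: f = −1.39×10⁻⁴ s⁻¹.
Component geostrophic relations (x east, y north):
u_g = −(1/(fρ)) ∂P/∂y,  v_g = (1/(fρ)) ∂P/∂x
u_g = −(−3.1×10⁻³)/(−1.39×10⁻⁴ × 1.18) = −18.8 m/s;  v_g = (−2.0×10⁻³)/(−1.39×10⁻⁴ × 1.18) = 12.2 m/s
|V_g| = √(u_g² + v_g²) = 22.4 m/s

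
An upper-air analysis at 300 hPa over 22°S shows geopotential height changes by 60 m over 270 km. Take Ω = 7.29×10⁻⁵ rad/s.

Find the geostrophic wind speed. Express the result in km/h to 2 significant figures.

Coriolis parameter at 22°S:
f = 2Ω sin φ = 2 × 7.29×10⁻⁵ × sin 22° = 5.46×10⁻⁵ s⁻¹
Height gradient: |∂Z/∂n| = 60 m / 270000 m = 2.22×10⁻⁴
On a pressure surface, geostrophic balance gives V_g = (g/f)|∂Z/∂n|:
V_g = 9.81 × 2.22×10⁻⁴ / 5.46×10⁻⁵ = 39.9 m/s
Converting: 39.9 m/s × 3.6 = 140 km/h

140 km/h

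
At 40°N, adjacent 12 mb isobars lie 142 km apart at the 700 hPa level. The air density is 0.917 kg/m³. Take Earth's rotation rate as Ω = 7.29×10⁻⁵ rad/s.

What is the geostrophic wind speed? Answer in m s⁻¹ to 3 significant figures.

98.3 m s⁻¹

Coriolis parameter at 40°N:
f = 2Ω sin φ = 2 × 7.29×10⁻⁵ × sin 40° = 9.37×10⁻⁵ s⁻¹
Pressure gradient: |∂P/∂n| = 1200 Pa / 142000 m = 8.45×10⁻³ Pa/m
Geostrophic balance (pressure-gradient force = Coriolis force):
V_g = (1/(fρ)) |∂P/∂n| = 8.45×10⁻³ / (9.37×10⁻⁵ × 0.917) = 98.3 m/s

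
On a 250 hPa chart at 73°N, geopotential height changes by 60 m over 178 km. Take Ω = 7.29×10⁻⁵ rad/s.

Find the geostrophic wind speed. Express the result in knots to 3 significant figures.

46.1 knots

Coriolis parameter at 73°N:
f = 2Ω sin φ = 2 × 7.29×10⁻⁵ × sin 73° = 1.39×10⁻⁴ s⁻¹
Height gradient: |∂Z/∂n| = 60 m / 178000 m = 3.37×10⁻⁴
On a pressure surface, geostrophic balance gives V_g = (g/f)|∂Z/∂n|:
V_g = 9.81 × 3.37×10⁻⁴ / 1.39×10⁻⁴ = 23.7 m/s
Converting: 23.7 m/s × 1.944 = 46.1 knots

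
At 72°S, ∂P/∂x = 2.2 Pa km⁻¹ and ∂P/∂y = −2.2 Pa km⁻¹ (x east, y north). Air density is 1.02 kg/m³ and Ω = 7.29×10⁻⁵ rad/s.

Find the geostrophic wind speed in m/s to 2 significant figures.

22 m/s

Coriolis parameter at 72°S:
f = 2Ω sin φ = 2 × 7.29×10⁻⁵ × sin 72° = 1.39×10⁻⁴ s⁻¹
In the Southern Hemisphere f is negative: f = −1.39×10⁻⁴ s⁻¹.
Component geostrophic relations (x east, y north):
u_g = −(1/(fρ)) ∂P/∂y,  v_g = (1/(fρ)) ∂P/∂x
u_g = −(−2.2×10⁻³)/(−1.39×10⁻⁴ × 1.02) = −15.6 m/s;  v_g = (2.2×10⁻³)/(−1.39×10⁻⁴ × 1.02) = −15.6 m/s
|V_g| = √(u_g² + v_g²) = 22.0 m/s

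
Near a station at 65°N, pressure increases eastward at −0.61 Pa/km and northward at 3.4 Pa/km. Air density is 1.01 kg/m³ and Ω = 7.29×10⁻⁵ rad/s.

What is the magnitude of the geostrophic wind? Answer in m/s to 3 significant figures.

25.9 m/s

Coriolis parameter at 65°N:
f = 2Ω sin φ = 2 × 7.29×10⁻⁵ × sin 65° = 1.32×10⁻⁴ s⁻¹
Component geostrophic relations (x east, y north):
u_g = −(1/(fρ)) ∂P/∂y,  v_g = (1/(fρ)) ∂P/∂x
u_g = −(3.4×10⁻³)/(1.32×10⁻⁴ × 1.01) = −25.5 m/s;  v_g = (−0.61×10⁻³)/(1.32×10⁻⁴ × 1.01) = −4.57 m/s
|V_g| = √(u_g² + v_g²) = 25.9 m/s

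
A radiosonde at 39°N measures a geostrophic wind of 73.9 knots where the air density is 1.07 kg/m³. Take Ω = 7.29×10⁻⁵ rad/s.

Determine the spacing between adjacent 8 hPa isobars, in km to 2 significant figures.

Coriolis parameter at 39°N:
f = 2Ω sin φ = 2 × 7.29×10⁻⁵ × sin 39° = 9.18×10⁻⁵ s⁻¹
Wind speed in SI: 73.9 knots = 38.0 m/s
Geostrophic balance rearranged: |∂P/∂n| = f ρ V_g
|∂P/∂n| = 9.18×10⁻⁵ × 1.07 × 38.0 = 3.73×10⁻³ Pa/m
Isobar spacing: Δn = ΔP/|∂P/∂n| = 800 Pa / 3.73×10⁻³ Pa/m = 214336 m ≈ 210 km

210 km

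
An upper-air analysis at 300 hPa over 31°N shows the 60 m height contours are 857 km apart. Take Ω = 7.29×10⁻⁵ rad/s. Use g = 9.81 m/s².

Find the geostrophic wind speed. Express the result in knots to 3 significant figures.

17.8 knots

Coriolis parameter at 31°N:
f = 2Ω sin φ = 2 × 7.29×10⁻⁵ × sin 31° = 7.51×10⁻⁵ s⁻¹
Height gradient: |∂Z/∂n| = 60 m / 857000 m = 7.00×10⁻⁵
On a pressure surface, geostrophic balance gives V_g = (g/f)|∂Z/∂n|:
V_g = 9.81 × 7.00×10⁻⁵ / 7.51×10⁻⁵ = 9.15 m/s
Converting: 9.15 m/s × 1.944 = 17.8 knots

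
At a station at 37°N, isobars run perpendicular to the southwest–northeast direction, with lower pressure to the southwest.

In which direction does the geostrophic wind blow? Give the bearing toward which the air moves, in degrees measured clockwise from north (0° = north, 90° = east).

315°

The pressure-gradient force points toward the southwest (bearing 225°).
Geostrophic balance: in the Northern Hemisphere the Coriolis force deflects motion to the right, so the geostrophic wind blows 90° to the right of the pressure-gradient force (low pressure on the left).
Rotating 225° by 90° clockwise gives 315° — the wind blows toward the northwest.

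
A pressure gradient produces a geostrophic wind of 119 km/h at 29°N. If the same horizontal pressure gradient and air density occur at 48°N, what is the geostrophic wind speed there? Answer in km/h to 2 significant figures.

With the same pressure gradient and density, V_g ∝ 1/f ∝ 1/sin φ.
V₂ = V₁ · sin φ₁ / sin φ₂ = 119 × sin 29° / sin 48°
V₂ = 119 × 0.4848/0.7431 = 78 km/h

78 km/h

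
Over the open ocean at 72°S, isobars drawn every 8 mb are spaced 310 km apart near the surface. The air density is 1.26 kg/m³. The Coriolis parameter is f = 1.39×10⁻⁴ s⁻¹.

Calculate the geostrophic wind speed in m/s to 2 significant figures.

15 m/s

Pressure gradient: |∂P/∂n| = 800 Pa / 310000 m = 2.58×10⁻³ Pa/m
Geostrophic balance (pressure-gradient force = Coriolis force):
V_g = (1/(fρ)) |∂P/∂n| = 2.58×10⁻³ / (1.39×10⁻⁴ × 1.26) = 14.7 m/s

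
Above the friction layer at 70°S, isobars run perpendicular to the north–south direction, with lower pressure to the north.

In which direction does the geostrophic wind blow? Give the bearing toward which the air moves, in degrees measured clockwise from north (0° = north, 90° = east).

The pressure-gradient force points toward the north (bearing 000°).
Geostrophic balance: in the Southern Hemisphere the Coriolis force deflects motion to the left, so the geostrophic wind blows 90° to the left of the pressure-gradient force (low pressure on the right).
Rotating 000° by 90° counterclockwise gives 270° — the wind blows toward the west.

270°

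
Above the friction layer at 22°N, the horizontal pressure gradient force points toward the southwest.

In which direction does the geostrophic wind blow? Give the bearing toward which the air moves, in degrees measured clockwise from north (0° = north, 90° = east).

The pressure-gradient force points toward the southwest (bearing 225°).
Geostrophic balance: in the Northern Hemisphere the Coriolis force deflects motion to the right, so the geostrophic wind blows 90° to the right of the pressure-gradient force (low pressure on the left).
Rotating 225° by 90° clockwise gives 315° — the wind blows toward the northwest.

315°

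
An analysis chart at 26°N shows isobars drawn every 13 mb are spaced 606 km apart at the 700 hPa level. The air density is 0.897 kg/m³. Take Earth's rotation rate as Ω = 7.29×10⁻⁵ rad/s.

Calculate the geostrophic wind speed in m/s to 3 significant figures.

Coriolis parameter at 26°N:
f = 2Ω sin φ = 2 × 7.29×10⁻⁵ × sin 26° = 6.39×10⁻⁵ s⁻¹
Pressure gradient: |∂P/∂n| = 1300 Pa / 606000 m = 2.15×10⁻³ Pa/m
Geostrophic balance (pressure-gradient force = Coriolis force):
V_g = (1/(fρ)) |∂P/∂n| = 2.15×10⁻³ / (6.39×10⁻⁵ × 0.897) = 37.4 m/s

37.4 m/s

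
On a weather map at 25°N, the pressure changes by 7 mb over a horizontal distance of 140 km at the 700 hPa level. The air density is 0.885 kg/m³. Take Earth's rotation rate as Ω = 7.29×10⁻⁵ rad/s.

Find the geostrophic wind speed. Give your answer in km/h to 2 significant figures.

330 km/h

Coriolis parameter at 25°N:
f = 2Ω sin φ = 2 × 7.29×10⁻⁵ × sin 25° = 6.16×10⁻⁵ s⁻¹
Pressure gradient: |∂P/∂n| = 700 Pa / 140000 m = 5.00×10⁻³ Pa/m
Geostrophic balance (pressure-gradient force = Coriolis force):
V_g = (1/(fρ)) |∂P/∂n| = 5.00×10⁻³ / (6.16×10⁻⁵ × 0.885) = 91.7 m/s
Converting: 91.7 m/s × 3.6 = 330 km/h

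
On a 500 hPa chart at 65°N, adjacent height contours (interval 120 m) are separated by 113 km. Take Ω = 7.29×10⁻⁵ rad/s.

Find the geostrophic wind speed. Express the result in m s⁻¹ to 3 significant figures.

78.8 m s⁻¹

Coriolis parameter at 65°N:
f = 2Ω sin φ = 2 × 7.29×10⁻⁵ × sin 65° = 1.32×10⁻⁴ s⁻¹
Height gradient: |∂Z/∂n| = 120 m / 113000 m = 1.06×10⁻³
On a pressure surface, geostrophic balance gives V_g = (g/f)|∂Z/∂n|:
V_g = 9.81 × 1.06×10⁻³ / 1.32×10⁻⁴ = 78.8 m/s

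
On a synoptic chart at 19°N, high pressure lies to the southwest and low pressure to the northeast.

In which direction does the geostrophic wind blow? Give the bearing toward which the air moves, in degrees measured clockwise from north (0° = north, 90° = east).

135°

The pressure-gradient force points toward the northeast (bearing 045°).
Geostrophic balance: in the Northern Hemisphere the Coriolis force deflects motion to the right, so the geostrophic wind blows 90° to the right of the pressure-gradient force (low pressure on the left).
Rotating 045° by 90° clockwise gives 135° — the wind blows toward the southeast.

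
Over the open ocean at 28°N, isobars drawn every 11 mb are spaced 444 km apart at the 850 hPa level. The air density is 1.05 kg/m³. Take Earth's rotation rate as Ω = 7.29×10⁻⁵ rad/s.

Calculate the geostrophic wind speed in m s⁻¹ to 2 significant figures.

34 m s⁻¹

Coriolis parameter at 28°N:
f = 2Ω sin φ = 2 × 7.29×10⁻⁵ × sin 28° = 6.84×10⁻⁵ s⁻¹
Pressure gradient: |∂P/∂n| = 1100 Pa / 444000 m = 2.48×10⁻³ Pa/m
Geostrophic balance (pressure-gradient force = Coriolis force):
V_g = (1/(fρ)) |∂P/∂n| = 2.48×10⁻³ / (6.84×10⁻⁵ × 1.05) = 34.5 m/s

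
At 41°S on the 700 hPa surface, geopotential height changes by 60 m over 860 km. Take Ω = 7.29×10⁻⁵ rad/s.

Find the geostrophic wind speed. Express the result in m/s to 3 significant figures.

7.16 m/s

Coriolis parameter at 41°S:
f = 2Ω sin φ = 2 × 7.29×10⁻⁵ × sin 41° = 9.57×10⁻⁵ s⁻¹
Height gradient: |∂Z/∂n| = 60 m / 860000 m = 6.98×10⁻⁵
On a pressure surface, geostrophic balance gives V_g = (g/f)|∂Z/∂n|:
V_g = 9.81 × 6.98×10⁻⁵ / 9.57×10⁻⁵ = 7.16 m/s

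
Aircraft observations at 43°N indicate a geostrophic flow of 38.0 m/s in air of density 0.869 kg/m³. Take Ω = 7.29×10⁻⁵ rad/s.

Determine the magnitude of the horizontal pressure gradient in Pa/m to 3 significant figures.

Coriolis parameter at 43°N:
f = 2Ω sin φ = 2 × 7.29×10⁻⁵ × sin 43° = 9.94×10⁻⁵ s⁻¹
Geostrophic balance rearranged: |∂P/∂n| = f ρ V_g
|∂P/∂n| = 9.94×10⁻⁵ × 0.869 × 38.0 = 3.28×10⁻³ Pa/m

3.28×10⁻³ Pa/m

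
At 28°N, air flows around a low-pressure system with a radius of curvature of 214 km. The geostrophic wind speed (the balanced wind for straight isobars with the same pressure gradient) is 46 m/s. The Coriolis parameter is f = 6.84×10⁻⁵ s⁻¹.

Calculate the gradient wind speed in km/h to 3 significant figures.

70.7 km/h

Around a low, centrifugal force acts outward with Coriolis, so pressure-gradient force balances both:
(1/ρ)|∂P/∂n| = fV + V²/R  →  V² + fR·V − fR·V_g = 0
With fR = 6.84×10⁻⁵ × 214×10³ m = 14.6 m/s:
V = [−fR + √((fR)² + 4 fR V_g)]/2 = [−14.6 + √(14.6² + 4×14.6×46)]/2 = 19.6 m/s
Subgeostrophic (V < V_g = 46 m/s), as expected around a low.
Converting: 19.6 m/s × 3.6 = 70.7 km/h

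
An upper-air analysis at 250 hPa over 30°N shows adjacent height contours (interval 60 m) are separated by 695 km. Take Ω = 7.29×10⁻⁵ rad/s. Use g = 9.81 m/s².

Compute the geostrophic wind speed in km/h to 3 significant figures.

41.8 km/h

Coriolis parameter at 30°N:
f = 2Ω sin φ = 2 × 7.29×10⁻⁵ × sin 30° = 7.29×10⁻⁵ s⁻¹
Height gradient: |∂Z/∂n| = 60 m / 695000 m = 8.63×10⁻⁵
On a pressure surface, geostrophic balance gives V_g = (g/f)|∂Z/∂n|:
V_g = 9.81 × 8.63×10⁻⁵ / 7.29×10⁻⁵ = 11.6 m/s
Converting: 11.6 m/s × 3.6 = 41.8 km/h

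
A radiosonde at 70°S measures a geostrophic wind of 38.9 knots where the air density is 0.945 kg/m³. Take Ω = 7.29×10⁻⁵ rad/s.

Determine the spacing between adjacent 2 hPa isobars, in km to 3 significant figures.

77.2 km

Coriolis parameter at 70°S:
f = 2Ω sin φ = 2 × 7.29×10⁻⁵ × sin 70° = 1.37×10⁻⁴ s⁻¹
Wind speed in SI: 38.9 knots = 20.0 m/s
Geostrophic balance rearranged: |∂P/∂n| = f ρ V_g
|∂P/∂n| = 1.37×10⁻⁴ × 0.945 × 20.0 = 2.59×10⁻³ Pa/m
Isobar spacing: Δn = ΔP/|∂P/∂n| = 200 Pa / 2.59×10⁻³ Pa/m = 77191 m ≈ 77.2 km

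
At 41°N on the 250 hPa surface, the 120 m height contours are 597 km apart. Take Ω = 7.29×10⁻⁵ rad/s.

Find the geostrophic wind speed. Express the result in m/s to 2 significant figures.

Coriolis parameter at 41°N:
f = 2Ω sin φ = 2 × 7.29×10⁻⁵ × sin 41° = 9.57×10⁻⁵ s⁻¹
Height gradient: |∂Z/∂n| = 120 m / 597000 m = 2.01×10⁻⁴
On a pressure surface, geostrophic balance gives V_g = (g/f)|∂Z/∂n|:
V_g = 9.81 × 2.01×10⁻⁴ / 9.57×10⁻⁵ = 20.6 m/s

21 m/s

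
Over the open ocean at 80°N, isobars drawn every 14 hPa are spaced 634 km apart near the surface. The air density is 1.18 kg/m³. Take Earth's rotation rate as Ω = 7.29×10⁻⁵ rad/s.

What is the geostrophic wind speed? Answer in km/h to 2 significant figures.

47 km/h

Coriolis parameter at 80°N:
f = 2Ω sin φ = 2 × 7.29×10⁻⁵ × sin 80° = 1.44×10⁻⁴ s⁻¹
Pressure gradient: |∂P/∂n| = 1400 Pa / 634000 m = 2.21×10⁻³ Pa/m
Geostrophic balance (pressure-gradient force = Coriolis force):
V_g = (1/(fρ)) |∂P/∂n| = 2.21×10⁻³ / (1.44×10⁻⁴ × 1.18) = 13.0 m/s
Converting: 13.0 m/s × 3.6 = 47 km/h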